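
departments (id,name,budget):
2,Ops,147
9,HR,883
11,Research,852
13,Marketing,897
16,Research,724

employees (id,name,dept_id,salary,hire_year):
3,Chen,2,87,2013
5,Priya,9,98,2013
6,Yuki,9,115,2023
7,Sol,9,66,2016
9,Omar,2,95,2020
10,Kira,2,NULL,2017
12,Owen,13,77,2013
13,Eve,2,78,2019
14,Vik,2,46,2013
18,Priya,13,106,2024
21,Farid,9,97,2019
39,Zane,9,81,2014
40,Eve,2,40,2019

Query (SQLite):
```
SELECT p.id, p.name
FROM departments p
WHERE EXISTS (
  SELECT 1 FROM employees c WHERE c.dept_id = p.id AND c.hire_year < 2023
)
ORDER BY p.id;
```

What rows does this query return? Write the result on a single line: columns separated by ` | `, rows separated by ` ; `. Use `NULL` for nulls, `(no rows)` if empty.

For each departments row, check whether any employees with matching dept_id has hire_year < 2023.
Keep rows where that is true.

2 | Ops ; 9 | HR ; 13 | Marketing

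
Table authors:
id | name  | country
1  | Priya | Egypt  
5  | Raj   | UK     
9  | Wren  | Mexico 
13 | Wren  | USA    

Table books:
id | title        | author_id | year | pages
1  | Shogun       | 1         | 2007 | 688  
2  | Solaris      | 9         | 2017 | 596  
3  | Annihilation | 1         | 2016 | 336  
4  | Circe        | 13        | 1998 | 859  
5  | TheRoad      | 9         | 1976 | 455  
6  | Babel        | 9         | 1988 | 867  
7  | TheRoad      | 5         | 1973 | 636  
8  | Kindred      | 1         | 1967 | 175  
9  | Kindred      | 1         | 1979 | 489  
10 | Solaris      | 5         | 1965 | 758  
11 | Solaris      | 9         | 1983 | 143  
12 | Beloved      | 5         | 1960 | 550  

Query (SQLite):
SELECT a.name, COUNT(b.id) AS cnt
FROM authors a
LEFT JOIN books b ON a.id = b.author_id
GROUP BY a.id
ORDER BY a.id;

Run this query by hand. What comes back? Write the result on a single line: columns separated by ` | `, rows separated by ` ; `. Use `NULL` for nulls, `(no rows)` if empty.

LEFT JOIN keeps every authors row; unmatched ones get NULL for books columns.
Group by authors.id and compute COUNT(b.id). COUNT(col) of an all-NULL group is 0.
  1: ids {1, 3, 8, 9} → COUNT(b.id)=4
  5: ids {7, 10, 12} → COUNT(b.id)=3
  9: ids {2, 5, 6, 11} → COUNT(b.id)=4
  13: ids {4} → COUNT(b.id)=1

Priya | 4 ; Raj | 3 ; Wren | 4 ; Wren | 1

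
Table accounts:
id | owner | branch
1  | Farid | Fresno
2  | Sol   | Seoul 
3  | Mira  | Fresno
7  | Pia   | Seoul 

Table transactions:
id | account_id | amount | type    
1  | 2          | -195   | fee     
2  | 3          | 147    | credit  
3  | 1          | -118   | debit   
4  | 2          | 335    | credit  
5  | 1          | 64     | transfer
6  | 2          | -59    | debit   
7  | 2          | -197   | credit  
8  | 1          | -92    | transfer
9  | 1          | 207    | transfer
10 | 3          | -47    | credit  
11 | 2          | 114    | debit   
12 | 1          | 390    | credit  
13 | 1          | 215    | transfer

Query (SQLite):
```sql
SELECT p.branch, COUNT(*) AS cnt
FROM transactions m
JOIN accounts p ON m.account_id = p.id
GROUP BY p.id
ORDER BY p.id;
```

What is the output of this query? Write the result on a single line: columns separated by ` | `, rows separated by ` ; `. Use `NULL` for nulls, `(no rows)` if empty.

Fresno | 6 ; Seoul | 5 ; Fresno | 2

Join each transactions row to its accounts via account_id.
Group joined rows by accounts.id; compute COUNT(*) per group.
  1: ids {3, 5, 8, 9, 12, 13} → COUNT(*)=6
  2: ids {1, 4, 6, 7, 11} → COUNT(*)=5
  3: ids {2, 10} → COUNT(*)=2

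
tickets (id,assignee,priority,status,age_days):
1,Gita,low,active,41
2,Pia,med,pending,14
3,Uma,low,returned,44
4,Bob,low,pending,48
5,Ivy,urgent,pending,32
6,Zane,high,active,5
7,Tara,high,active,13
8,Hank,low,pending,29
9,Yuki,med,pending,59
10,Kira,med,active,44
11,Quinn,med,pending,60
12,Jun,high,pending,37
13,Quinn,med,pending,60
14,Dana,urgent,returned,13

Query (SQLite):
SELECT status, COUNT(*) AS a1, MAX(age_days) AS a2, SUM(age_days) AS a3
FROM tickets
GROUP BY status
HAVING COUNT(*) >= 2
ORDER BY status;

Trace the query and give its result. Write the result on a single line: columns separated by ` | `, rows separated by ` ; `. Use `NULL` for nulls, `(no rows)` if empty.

Group tickets by status.
Per group compute: COUNT(*), MAX(age_days), SUM(age_days).
HAVING: drop groups with fewer than 2 rows.
  active: ids {1, 6, 7, 10} → COUNT(*)=4, MAX(age_days)=44, SUM(age_days)=103
  pending: ids {2, 4, 5, 8, 9, 11, 12, 13} → COUNT(*)=8, MAX(age_days)=60, SUM(age_days)=339
  returned: ids {3, 14} → COUNT(*)=2, MAX(age_days)=44, SUM(age_days)=57

active | 4 | 44 | 103 ; pending | 8 | 60 | 339 ; returned | 2 | 44 | 57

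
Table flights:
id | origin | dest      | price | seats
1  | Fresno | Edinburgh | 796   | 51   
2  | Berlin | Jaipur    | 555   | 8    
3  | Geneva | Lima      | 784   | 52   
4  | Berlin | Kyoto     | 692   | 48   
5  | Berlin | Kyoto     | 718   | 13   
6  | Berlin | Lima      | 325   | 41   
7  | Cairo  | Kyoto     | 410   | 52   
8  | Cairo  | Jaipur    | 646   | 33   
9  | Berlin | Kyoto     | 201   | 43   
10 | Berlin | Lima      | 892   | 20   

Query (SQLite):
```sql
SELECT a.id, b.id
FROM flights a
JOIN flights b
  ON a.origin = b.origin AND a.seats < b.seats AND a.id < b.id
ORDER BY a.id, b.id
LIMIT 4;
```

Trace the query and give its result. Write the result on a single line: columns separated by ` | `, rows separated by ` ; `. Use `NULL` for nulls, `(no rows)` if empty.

2 | 4 ; 2 | 5 ; 2 | 6 ; 2 | 9

Pairs (a,b) with same origin, a.seats < b.seats, a.id < b.id.
origin groups: Berlin:{2,4,5,6,9,10} Cairo:{7,8} Fresno:{1} Geneva:{3}
Ordered by (a.id, b.id); first 4.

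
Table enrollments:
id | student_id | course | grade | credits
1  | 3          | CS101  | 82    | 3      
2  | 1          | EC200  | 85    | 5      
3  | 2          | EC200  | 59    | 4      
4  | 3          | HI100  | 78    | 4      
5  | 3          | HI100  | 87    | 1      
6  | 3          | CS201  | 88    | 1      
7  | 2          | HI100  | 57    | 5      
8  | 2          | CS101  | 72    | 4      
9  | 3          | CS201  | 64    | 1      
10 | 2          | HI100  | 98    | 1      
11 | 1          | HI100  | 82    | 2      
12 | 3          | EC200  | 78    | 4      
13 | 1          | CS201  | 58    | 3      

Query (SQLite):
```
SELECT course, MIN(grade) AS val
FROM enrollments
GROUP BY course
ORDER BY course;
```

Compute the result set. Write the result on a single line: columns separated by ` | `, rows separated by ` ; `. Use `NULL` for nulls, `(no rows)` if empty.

CS101 | 72 ; CS201 | 58 ; EC200 | 59 ; HI100 | 57

Partition enrollments by course; compute MIN(grade) within each group.
  CS101: ids {1, 8} → MIN(grade)=72
  CS201: ids {6, 9, 13} → MIN(grade)=58
  EC200: ids {2, 3, 12} → MIN(grade)=59
  HI100: ids {4, 5, 7, 10, 11} → MIN(grade)=57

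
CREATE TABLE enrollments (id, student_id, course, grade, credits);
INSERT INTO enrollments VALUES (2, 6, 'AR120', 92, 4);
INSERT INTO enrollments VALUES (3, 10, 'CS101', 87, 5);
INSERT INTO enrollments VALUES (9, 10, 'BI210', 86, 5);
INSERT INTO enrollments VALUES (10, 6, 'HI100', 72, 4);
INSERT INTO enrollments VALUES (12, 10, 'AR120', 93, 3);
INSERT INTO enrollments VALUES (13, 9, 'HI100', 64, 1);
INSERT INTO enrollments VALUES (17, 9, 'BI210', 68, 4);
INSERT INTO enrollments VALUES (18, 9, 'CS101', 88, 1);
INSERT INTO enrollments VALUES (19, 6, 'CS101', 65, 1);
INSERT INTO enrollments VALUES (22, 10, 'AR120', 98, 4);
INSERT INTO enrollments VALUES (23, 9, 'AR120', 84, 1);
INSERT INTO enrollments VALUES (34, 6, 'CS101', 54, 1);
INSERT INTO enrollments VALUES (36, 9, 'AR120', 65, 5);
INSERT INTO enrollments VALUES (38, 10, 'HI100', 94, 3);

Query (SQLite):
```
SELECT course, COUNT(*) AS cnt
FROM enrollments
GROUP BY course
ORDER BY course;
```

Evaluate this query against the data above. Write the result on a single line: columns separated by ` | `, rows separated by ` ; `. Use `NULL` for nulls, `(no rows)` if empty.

AR120 | 5 ; BI210 | 2 ; CS101 | 4 ; HI100 | 3

Partition enrollments by course; compute COUNT(*) within each group.
  AR120: ids {2, 12, 22, 23, 36} → COUNT(*)=5
  BI210: ids {9, 17} → COUNT(*)=2
  CS101: ids {3, 18, 19, 34} → COUNT(*)=4
  HI100: ids {10, 13, 38} → COUNT(*)=3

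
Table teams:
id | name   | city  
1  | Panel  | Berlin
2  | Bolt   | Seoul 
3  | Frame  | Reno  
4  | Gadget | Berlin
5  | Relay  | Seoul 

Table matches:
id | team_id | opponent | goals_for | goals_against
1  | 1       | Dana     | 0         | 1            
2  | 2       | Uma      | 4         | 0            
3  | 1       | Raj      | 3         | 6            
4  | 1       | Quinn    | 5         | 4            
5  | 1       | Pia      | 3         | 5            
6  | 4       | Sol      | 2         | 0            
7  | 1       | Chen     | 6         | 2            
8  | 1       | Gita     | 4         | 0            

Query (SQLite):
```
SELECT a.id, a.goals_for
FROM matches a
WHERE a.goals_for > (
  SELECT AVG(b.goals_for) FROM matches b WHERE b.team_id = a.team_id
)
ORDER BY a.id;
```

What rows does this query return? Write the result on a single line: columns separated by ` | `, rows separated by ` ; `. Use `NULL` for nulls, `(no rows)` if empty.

4 | 5 ; 7 | 6 ; 8 | 4

For each matches row a, compute AVG(goals_for) over rows sharing a.team_id.
Keep row a if a.goals_for > that per-group AVG.
  team_id=1: AVG(goals_for) = 3.5
  team_id=2: AVG(goals_for) = 4.0
  team_id=4: AVG(goals_for) = 2.0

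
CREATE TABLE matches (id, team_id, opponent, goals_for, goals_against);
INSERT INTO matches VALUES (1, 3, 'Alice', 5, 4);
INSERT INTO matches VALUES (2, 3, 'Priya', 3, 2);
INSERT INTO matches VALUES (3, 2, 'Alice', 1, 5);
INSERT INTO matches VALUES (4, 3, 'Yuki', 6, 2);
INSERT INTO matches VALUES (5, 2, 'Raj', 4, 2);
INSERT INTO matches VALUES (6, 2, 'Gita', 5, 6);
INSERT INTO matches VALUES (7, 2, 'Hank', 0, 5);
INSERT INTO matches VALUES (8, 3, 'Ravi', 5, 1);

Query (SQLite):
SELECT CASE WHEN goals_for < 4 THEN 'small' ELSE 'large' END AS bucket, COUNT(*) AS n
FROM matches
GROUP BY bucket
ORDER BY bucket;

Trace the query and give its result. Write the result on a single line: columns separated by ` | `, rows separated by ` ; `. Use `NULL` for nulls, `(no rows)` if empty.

large | 5 ; small | 3

Bucket rows by goals_for < 4 → 'small' else 'large'; count each bucket.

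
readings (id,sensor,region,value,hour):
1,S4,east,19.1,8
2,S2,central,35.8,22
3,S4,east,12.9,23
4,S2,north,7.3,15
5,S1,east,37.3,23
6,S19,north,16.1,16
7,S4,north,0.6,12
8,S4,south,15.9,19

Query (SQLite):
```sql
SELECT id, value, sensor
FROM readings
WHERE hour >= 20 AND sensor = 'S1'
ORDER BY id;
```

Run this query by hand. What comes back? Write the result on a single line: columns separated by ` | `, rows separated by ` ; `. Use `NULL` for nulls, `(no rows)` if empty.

5 | 37.3 | S1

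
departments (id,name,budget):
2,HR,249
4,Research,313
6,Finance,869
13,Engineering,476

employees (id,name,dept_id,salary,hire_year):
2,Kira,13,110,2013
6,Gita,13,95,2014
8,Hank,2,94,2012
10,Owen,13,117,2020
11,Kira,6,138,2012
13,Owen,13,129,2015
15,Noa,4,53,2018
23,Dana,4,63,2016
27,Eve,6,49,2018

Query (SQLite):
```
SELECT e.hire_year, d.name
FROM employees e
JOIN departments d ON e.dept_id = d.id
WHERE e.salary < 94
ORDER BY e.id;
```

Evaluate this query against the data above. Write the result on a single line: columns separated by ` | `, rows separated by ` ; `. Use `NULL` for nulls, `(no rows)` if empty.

Each employees row matches the departments row where dept_id = departments.id.
Then keep rows with e.salary < 94.

2018 | Research ; 2016 | Research ; 2018 | Finance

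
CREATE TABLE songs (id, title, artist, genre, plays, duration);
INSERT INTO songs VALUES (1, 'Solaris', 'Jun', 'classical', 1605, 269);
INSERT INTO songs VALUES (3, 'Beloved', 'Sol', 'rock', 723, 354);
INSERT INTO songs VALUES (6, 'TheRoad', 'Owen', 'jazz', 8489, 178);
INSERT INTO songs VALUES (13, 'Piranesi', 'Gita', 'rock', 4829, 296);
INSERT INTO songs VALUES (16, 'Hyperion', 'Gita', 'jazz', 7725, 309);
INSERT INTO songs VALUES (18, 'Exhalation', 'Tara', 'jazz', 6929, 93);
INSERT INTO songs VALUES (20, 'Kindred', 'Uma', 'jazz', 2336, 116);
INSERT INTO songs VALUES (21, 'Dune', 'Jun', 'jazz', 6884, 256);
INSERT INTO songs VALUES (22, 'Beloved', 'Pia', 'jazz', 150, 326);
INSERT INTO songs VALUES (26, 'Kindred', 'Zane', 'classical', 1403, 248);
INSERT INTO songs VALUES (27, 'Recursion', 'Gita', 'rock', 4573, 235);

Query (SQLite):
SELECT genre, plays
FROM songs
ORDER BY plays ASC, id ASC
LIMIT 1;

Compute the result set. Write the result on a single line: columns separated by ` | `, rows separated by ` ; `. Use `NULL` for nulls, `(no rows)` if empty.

Sort by plays asc, tiebreak id asc: (150, id=22), (723, id=3), (1403, id=26), (1605, id=1) …. Take first 1.

jazz | 150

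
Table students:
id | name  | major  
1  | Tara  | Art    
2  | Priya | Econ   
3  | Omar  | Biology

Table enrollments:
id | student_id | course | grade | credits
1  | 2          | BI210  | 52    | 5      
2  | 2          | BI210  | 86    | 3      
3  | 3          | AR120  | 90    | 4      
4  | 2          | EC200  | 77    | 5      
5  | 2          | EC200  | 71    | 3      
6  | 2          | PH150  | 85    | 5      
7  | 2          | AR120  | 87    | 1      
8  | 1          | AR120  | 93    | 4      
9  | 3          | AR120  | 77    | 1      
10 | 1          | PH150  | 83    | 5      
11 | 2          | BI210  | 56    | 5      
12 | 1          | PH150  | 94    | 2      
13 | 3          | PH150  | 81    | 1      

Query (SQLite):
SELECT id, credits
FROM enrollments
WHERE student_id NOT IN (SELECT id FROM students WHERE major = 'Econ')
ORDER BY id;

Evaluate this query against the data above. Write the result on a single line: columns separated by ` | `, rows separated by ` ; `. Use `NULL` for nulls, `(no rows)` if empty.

Inner query: students.id where major = 'Econ'.
Outer: keep enrollments rows whose student_id is not in that set.
Inner query → {2}

3 | 4 ; 8 | 4 ; 9 | 1 ; 10 | 5 ; 12 | 2 ; 13 | 1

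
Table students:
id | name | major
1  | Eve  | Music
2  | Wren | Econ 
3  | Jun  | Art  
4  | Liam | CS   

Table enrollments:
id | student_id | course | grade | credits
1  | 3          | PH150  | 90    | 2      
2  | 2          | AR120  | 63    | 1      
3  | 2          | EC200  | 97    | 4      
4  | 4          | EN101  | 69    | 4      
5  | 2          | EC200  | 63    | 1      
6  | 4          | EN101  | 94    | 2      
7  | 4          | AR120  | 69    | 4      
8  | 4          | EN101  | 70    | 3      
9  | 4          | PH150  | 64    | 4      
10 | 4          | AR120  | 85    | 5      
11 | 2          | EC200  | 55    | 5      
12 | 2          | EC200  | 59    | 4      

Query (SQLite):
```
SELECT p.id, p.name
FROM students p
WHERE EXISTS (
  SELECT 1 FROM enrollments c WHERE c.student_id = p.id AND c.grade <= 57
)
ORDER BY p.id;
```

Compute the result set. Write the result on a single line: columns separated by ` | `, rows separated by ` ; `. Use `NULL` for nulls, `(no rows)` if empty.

For each students row, check whether any enrollments with matching student_id has grade <= 57.
Keep rows where that is true.

2 | Wren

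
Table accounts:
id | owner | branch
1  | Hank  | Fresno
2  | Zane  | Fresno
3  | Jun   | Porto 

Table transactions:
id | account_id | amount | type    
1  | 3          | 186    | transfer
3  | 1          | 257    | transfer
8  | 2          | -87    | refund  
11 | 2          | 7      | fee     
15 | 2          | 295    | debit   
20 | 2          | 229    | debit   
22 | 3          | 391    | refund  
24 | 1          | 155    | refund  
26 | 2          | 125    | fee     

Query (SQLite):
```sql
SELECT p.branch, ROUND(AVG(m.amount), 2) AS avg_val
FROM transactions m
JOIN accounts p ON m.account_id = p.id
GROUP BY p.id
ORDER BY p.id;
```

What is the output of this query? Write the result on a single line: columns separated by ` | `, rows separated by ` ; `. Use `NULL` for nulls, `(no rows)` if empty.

Join each transactions row to its accounts via account_id.
Group joined rows by accounts.id; compute ROUND(AVG(m.amount), 2) per group.
  1: ids {3, 24} → ROUND(AVG(m.amount), 2)=206
  2: ids {8, 11, 15, 20, 26} → ROUND(AVG(m.amount), 2)=113.8
  3: ids {1, 22} → ROUND(AVG(m.amount), 2)=288.5

Fresno | 206 ; Fresno | 113.8 ; Porto | 288.5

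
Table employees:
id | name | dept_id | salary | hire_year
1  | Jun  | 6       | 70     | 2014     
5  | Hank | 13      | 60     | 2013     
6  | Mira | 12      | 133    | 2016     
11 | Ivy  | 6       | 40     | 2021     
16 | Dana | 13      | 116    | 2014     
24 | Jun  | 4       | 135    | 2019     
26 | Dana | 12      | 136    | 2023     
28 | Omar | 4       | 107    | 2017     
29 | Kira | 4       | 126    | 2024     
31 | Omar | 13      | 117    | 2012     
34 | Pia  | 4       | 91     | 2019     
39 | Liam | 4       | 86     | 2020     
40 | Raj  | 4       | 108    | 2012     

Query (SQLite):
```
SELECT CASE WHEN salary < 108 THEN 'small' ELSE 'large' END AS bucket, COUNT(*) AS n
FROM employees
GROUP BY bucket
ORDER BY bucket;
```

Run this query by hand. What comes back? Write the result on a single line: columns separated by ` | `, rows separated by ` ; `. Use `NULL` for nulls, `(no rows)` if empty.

large | 7 ; small | 6

Bucket rows by salary < 108 → 'small' else 'large'; count each bucket.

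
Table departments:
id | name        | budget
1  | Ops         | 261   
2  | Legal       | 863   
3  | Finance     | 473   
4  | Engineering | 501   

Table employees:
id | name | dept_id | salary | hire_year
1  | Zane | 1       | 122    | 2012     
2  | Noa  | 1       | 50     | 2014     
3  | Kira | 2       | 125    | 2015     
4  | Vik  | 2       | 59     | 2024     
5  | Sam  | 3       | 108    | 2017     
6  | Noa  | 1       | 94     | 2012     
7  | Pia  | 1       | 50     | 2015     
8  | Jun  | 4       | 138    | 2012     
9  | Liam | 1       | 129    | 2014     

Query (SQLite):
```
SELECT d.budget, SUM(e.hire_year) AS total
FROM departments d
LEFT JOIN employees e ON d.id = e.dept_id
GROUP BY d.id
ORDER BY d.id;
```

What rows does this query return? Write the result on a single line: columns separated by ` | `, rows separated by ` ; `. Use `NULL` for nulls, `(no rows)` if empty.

261 | 10067 ; 863 | 4039 ; 473 | 2017 ; 501 | 2012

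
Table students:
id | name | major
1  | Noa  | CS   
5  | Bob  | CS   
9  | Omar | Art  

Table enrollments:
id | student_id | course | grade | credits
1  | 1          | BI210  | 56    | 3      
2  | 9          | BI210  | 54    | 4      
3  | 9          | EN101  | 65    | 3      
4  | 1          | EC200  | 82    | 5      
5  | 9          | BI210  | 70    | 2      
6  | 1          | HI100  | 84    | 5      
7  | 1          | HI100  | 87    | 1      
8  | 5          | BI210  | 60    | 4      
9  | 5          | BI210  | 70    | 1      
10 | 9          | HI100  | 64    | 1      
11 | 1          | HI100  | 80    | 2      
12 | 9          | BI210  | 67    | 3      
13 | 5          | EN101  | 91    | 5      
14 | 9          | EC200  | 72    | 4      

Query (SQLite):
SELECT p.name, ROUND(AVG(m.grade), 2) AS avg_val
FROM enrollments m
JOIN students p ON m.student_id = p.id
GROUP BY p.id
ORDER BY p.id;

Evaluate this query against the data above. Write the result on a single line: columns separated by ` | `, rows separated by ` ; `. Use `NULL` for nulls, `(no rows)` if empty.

Join each enrollments row to its students via student_id.
Group joined rows by students.id; compute ROUND(AVG(m.grade), 2) per group.
  1: ids {1, 4, 6, 7, 11} → ROUND(AVG(m.grade), 2)=77.8
  5: ids {8, 9, 13} → ROUND(AVG(m.grade), 2)=73.67
  9: ids {2, 3, 5, 10, 12, 14} → ROUND(AVG(m.grade), 2)=65.33

Noa | 77.8 ; Bob | 73.67 ; Omar | 65.33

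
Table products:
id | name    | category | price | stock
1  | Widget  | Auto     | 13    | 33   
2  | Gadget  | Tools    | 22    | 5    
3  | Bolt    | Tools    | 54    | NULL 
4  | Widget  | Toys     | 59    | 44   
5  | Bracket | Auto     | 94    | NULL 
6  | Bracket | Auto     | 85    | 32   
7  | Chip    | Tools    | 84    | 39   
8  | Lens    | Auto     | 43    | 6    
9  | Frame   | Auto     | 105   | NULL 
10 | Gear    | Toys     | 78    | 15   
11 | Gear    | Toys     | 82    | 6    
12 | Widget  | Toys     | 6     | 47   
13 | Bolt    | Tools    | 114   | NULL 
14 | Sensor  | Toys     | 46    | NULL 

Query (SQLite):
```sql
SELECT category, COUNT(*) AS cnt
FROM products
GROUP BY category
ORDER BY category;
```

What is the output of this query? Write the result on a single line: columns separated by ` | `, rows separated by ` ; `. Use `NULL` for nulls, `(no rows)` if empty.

Auto | 5 ; Tools | 4 ; Toys | 5

Partition products by category; compute COUNT(*) within each group.
  Auto: ids {1, 5, 6, 8, 9} → COUNT(*)=5
  Tools: ids {2, 3, 7, 13} → COUNT(*)=4
  Toys: ids {4, 10, 11, 12, 14} → COUNT(*)=5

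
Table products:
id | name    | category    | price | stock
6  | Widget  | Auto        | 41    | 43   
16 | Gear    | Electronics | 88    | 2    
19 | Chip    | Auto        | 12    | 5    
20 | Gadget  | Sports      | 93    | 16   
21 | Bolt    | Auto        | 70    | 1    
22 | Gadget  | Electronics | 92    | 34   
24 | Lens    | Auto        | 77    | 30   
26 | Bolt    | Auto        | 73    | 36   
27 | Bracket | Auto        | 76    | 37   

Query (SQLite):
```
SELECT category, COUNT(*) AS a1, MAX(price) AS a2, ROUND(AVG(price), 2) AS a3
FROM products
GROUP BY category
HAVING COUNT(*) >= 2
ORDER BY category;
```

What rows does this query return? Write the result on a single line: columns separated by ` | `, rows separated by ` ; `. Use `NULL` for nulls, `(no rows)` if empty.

Group products by category.
Per group compute: COUNT(*), MAX(price), ROUND(AVG(price), 2).
HAVING: drop groups with fewer than 2 rows.
  Auto: ids {6, 19, 21, 24, 26, 27} → COUNT(*)=6, MAX(price)=77, ROUND(AVG(price), 2)=58.17
  Electronics: ids {16, 22} → COUNT(*)=2, MAX(price)=92, ROUND(AVG(price), 2)=90
  Sports: ids {20} → COUNT(*)=1, MAX(price)=93, ROUND(AVG(price), 2)=93

Auto | 6 | 77 | 58.17 ; Electronics | 2 | 92 | 90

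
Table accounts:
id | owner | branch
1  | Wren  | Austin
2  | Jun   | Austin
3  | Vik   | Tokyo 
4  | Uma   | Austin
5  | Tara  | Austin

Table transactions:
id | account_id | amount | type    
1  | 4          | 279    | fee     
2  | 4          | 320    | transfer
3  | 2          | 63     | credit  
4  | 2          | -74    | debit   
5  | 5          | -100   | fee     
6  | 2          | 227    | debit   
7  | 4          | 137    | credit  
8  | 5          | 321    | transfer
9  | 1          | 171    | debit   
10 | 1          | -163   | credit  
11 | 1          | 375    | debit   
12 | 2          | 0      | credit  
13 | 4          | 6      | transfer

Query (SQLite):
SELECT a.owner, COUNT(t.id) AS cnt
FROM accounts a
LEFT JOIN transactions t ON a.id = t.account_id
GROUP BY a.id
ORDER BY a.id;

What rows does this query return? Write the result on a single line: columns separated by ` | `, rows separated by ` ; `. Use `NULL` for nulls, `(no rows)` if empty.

Wren | 3 ; Jun | 4 ; Vik | 0 ; Uma | 4 ; Tara | 2

LEFT JOIN keeps every accounts row; unmatched ones get NULL for transactions columns.
Group by accounts.id and compute COUNT(t.id). COUNT(col) of an all-NULL group is 0.
  1: ids {9, 10, 11} → COUNT(t.id)=3
  2: ids {3, 4, 6, 12} → COUNT(t.id)=4
  3: ids {—} → COUNT(t.id)=0
  4: ids {1, 2, 7, 13} → COUNT(t.id)=4
  5: ids {5, 8} → COUNT(t.id)=2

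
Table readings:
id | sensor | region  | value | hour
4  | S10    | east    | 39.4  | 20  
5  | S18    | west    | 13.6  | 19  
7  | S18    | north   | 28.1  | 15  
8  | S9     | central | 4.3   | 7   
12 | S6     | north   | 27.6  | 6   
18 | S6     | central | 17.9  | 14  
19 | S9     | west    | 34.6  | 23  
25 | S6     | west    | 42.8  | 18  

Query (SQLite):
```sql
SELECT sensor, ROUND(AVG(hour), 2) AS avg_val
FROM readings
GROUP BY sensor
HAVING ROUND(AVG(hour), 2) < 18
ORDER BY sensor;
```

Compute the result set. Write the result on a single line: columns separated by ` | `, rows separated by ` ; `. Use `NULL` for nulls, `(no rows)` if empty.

Partition readings by sensor; compute ROUND(AVG(hour), 2) within each group.
HAVING: keep groups where ROUND(AVG(hour), 2) < 18.
  S10: ids {4} → ROUND(AVG(hour), 2)=20
  S18: ids {5, 7} → ROUND(AVG(hour), 2)=17
  S6: ids {12, 18, 25} → ROUND(AVG(hour), 2)=12.67
  S9: ids {8, 19} → ROUND(AVG(hour), 2)=15

S18 | 17 ; S6 | 12.67 ; S9 | 15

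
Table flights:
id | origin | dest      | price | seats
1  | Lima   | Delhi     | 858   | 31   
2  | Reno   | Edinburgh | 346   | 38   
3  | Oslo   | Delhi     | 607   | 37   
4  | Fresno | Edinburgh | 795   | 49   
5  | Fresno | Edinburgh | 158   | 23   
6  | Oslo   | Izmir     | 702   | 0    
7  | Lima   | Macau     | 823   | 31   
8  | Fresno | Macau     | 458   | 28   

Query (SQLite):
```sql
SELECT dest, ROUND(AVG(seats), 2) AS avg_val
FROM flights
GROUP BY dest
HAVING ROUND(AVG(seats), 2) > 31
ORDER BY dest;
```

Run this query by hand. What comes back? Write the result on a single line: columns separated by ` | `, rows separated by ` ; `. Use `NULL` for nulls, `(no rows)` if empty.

Delhi | 34 ; Edinburgh | 36.67

Partition flights by dest; compute ROUND(AVG(seats), 2) within each group.
HAVING: keep groups where ROUND(AVG(seats), 2) > 31.
  Delhi: ids {1, 3} → ROUND(AVG(seats), 2)=34
  Edinburgh: ids {2, 4, 5} → ROUND(AVG(seats), 2)=36.67
  Izmir: ids {6} → ROUND(AVG(seats), 2)=0
  Macau: ids {7, 8} → ROUND(AVG(seats), 2)=29.5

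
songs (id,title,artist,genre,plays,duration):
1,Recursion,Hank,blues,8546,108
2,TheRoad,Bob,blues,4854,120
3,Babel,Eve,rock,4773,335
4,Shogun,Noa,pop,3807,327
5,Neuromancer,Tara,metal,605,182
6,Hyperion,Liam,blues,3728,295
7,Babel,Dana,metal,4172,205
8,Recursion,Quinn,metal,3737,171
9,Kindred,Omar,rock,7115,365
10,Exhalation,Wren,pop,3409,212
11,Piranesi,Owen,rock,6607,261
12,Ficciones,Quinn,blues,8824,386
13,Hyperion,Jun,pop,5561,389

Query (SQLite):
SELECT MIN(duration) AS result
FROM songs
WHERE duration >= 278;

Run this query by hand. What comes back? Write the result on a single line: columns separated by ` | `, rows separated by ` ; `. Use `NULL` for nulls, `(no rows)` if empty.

295

Rows where duration >= 278 → duration values: [335, 327, 295, 365, 386, 389].
MIN of non-NULL values = 295.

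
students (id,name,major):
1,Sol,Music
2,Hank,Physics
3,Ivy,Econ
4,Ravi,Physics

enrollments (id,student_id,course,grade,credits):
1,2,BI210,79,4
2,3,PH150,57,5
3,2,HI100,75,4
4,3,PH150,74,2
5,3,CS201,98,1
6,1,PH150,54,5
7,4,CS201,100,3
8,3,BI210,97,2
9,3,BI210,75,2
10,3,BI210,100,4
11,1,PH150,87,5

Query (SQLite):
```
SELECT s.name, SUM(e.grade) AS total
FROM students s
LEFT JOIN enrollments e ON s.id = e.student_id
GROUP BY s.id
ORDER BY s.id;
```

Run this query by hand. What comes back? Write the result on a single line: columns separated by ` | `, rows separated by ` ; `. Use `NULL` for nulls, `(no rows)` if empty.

LEFT JOIN keeps every students row; unmatched ones get NULL for enrollments columns.
Group by students.id and compute SUM(e.grade). SUM over an all-NULL group is NULL.
  1: ids {6, 11} → SUM(e.grade)=141
  2: ids {1, 3} → SUM(e.grade)=154
  3: ids {2, 4, 5, 8, 9, 10} → SUM(e.grade)=501
  4: ids {7} → SUM(e.grade)=100

Sol | 141 ; Hank | 154 ; Ivy | 501 ; Ravi | 100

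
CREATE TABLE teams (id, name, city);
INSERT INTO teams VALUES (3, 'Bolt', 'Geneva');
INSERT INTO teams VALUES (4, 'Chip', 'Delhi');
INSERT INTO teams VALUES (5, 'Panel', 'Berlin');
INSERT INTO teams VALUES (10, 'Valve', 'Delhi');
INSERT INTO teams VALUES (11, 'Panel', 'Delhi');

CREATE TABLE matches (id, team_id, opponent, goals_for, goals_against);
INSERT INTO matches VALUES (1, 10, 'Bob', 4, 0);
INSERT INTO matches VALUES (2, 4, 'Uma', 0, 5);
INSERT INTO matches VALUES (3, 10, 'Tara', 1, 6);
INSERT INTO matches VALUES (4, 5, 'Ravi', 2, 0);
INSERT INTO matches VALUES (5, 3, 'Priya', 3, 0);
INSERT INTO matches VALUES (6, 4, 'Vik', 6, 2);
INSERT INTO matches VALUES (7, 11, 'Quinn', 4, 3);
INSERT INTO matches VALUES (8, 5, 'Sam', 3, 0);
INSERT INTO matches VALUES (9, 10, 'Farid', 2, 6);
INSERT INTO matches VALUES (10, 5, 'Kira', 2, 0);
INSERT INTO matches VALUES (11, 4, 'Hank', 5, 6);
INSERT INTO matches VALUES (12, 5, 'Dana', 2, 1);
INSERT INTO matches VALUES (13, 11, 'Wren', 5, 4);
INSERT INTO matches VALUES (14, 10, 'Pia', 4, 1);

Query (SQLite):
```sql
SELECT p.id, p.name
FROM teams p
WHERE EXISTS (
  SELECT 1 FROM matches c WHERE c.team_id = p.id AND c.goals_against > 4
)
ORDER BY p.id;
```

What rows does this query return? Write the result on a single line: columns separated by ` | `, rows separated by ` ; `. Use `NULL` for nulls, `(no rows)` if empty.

4 | Chip ; 10 | Valve

For each teams row, check whether any matches with matching team_id has goals_against > 4.
Keep rows where that is true.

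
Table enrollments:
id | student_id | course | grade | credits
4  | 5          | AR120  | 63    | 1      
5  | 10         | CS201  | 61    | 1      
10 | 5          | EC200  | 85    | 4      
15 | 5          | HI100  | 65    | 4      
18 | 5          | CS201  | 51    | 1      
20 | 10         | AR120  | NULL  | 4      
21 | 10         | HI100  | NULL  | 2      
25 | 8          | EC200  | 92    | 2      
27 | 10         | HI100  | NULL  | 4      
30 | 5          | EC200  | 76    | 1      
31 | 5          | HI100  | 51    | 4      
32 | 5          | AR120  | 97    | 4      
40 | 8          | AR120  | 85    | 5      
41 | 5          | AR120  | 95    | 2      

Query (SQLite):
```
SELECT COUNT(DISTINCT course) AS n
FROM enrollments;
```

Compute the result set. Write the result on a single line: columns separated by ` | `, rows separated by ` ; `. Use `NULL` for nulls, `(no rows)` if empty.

4

Count distinct non-NULL course values.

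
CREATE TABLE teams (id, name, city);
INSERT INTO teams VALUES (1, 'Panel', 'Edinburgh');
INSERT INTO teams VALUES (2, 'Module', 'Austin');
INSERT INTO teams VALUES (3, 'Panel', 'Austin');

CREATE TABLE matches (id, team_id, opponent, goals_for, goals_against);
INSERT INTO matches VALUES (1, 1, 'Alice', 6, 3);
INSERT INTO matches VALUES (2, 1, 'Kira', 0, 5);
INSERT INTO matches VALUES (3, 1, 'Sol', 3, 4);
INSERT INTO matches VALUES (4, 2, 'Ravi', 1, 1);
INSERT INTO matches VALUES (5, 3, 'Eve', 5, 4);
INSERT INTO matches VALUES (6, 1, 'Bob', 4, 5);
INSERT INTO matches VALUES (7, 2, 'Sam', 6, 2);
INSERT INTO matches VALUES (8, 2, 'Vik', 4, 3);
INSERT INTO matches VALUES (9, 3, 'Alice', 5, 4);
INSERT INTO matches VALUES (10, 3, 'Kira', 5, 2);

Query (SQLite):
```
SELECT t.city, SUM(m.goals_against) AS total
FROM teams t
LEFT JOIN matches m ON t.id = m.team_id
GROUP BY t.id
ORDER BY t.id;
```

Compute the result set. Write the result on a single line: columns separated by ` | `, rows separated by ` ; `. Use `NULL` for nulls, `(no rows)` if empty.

Edinburgh | 17 ; Austin | 6 ; Austin | 10

LEFT JOIN keeps every teams row; unmatched ones get NULL for matches columns.
Group by teams.id and compute SUM(m.goals_against). SUM over an all-NULL group is NULL.
  1: ids {1, 2, 3, 6} → SUM(m.goals_against)=17
  2: ids {4, 7, 8} → SUM(m.goals_against)=6
  3: ids {5, 9, 10} → SUM(m.goals_against)=10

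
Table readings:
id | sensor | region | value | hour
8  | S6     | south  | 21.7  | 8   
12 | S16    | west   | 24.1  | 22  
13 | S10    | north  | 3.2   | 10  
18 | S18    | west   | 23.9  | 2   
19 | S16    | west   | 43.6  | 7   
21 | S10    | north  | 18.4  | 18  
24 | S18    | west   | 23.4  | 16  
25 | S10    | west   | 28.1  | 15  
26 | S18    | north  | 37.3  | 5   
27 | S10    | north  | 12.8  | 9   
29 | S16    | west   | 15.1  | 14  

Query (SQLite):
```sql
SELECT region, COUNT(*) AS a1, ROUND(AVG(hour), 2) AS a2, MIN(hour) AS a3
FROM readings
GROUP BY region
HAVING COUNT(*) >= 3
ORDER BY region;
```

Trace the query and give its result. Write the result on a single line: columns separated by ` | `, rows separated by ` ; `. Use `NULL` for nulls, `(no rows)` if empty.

north | 4 | 10.5 | 5 ; west | 6 | 12.67 | 2

Group readings by region.
Per group compute: COUNT(*), ROUND(AVG(hour), 2), MIN(hour).
HAVING: drop groups with fewer than 3 rows.
  north: ids {13, 21, 26, 27} → COUNT(*)=4, ROUND(AVG(hour), 2)=10.5, MIN(hour)=5
  south: ids {8} → COUNT(*)=1, ROUND(AVG(hour), 2)=8, MIN(hour)=8
  west: ids {12, 18, 19, 24, 25, 29} → COUNT(*)=6, ROUND(AVG(hour), 2)=12.67, MIN(hour)=2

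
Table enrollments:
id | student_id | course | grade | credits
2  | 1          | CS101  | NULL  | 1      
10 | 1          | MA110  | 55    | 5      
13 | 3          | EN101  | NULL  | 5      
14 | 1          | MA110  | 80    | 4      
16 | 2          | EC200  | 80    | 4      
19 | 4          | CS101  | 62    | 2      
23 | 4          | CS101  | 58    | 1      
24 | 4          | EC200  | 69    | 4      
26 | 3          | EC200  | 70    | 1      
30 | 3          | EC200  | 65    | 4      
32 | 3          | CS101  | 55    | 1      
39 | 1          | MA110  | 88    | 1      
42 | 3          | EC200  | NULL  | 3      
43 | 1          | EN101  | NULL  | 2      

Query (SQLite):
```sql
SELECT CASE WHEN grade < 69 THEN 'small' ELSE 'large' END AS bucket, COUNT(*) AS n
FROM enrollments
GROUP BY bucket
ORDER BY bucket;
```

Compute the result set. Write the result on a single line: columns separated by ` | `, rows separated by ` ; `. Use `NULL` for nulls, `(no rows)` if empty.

large | 9 ; small | 5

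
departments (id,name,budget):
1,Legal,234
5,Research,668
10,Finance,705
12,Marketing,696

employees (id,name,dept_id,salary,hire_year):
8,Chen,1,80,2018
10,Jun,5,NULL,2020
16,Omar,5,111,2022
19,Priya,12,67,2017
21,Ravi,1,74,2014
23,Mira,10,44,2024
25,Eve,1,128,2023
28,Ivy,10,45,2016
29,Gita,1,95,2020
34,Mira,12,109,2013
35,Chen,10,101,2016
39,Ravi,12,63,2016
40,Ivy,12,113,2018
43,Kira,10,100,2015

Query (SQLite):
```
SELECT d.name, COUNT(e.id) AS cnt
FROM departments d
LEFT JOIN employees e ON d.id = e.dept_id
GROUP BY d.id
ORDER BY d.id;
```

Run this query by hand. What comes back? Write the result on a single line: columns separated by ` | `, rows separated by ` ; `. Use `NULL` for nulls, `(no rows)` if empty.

LEFT JOIN keeps every departments row; unmatched ones get NULL for employees columns.
Group by departments.id and compute COUNT(e.id). COUNT(col) of an all-NULL group is 0.
  1: ids {8, 21, 25, 29} → COUNT(e.id)=4
  5: ids {10, 16} → COUNT(e.id)=2
  10: ids {23, 28, 35, 43} → COUNT(e.id)=4
  12: ids {19, 34, 39, 40} → COUNT(e.id)=4

Legal | 4 ; Research | 2 ; Finance | 4 ; Marketing | 4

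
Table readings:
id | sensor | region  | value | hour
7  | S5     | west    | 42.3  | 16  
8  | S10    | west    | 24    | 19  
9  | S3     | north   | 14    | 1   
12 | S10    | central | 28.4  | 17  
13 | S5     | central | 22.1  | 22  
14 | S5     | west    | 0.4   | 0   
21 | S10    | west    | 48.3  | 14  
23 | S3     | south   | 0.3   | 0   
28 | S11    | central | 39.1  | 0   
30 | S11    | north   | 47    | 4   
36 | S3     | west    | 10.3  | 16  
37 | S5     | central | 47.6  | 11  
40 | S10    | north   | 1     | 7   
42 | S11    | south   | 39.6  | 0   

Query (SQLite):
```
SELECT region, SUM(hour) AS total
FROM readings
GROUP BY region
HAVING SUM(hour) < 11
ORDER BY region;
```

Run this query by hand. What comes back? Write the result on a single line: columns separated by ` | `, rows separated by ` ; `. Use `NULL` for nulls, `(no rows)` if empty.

Partition readings by region; compute SUM(hour) within each group.
HAVING: keep groups where SUM(hour) < 11.
  central: ids {12, 13, 28, 37} → SUM(hour)=50
  north: ids {9, 30, 40} → SUM(hour)=12
  south: ids {23, 42} → SUM(hour)=0
  west: ids {7, 8, 14, 21, 36} → SUM(hour)=65

south | 0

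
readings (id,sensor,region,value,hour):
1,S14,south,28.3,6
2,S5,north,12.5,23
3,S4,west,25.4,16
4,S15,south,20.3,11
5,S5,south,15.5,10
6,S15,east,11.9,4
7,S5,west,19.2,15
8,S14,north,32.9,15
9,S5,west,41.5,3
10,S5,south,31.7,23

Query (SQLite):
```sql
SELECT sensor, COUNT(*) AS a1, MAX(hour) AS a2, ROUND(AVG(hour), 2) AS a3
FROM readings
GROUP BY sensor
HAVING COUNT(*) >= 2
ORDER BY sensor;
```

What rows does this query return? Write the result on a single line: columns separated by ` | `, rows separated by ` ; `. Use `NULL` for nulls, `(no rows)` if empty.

Group readings by sensor.
Per group compute: COUNT(*), MAX(hour), ROUND(AVG(hour), 2).
HAVING: drop groups with fewer than 2 rows.
  S14: ids {1, 8} → COUNT(*)=2, MAX(hour)=15, ROUND(AVG(hour), 2)=10.5
  S15: ids {4, 6} → COUNT(*)=2, MAX(hour)=11, ROUND(AVG(hour), 2)=7.5
  S4: ids {3} → COUNT(*)=1, MAX(hour)=16, ROUND(AVG(hour), 2)=16
  S5: ids {2, 5, 7, 9, 10} → COUNT(*)=5, MAX(hour)=23, ROUND(AVG(hour), 2)=14.8

S14 | 2 | 15 | 10.5 ; S15 | 2 | 11 | 7.5 ; S5 | 5 | 23 | 14.8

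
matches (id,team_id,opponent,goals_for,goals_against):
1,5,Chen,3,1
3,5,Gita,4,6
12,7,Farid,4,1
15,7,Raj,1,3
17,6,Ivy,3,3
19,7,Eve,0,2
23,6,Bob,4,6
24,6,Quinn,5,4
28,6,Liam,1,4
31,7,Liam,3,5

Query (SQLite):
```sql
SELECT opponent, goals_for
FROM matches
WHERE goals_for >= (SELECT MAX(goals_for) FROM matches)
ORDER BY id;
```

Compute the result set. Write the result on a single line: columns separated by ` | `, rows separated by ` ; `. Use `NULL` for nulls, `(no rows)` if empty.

Quinn | 5

Scalar subquery: MAX(goals_for) over all matches rows = 5.
Keep rows where goals_for >= that value.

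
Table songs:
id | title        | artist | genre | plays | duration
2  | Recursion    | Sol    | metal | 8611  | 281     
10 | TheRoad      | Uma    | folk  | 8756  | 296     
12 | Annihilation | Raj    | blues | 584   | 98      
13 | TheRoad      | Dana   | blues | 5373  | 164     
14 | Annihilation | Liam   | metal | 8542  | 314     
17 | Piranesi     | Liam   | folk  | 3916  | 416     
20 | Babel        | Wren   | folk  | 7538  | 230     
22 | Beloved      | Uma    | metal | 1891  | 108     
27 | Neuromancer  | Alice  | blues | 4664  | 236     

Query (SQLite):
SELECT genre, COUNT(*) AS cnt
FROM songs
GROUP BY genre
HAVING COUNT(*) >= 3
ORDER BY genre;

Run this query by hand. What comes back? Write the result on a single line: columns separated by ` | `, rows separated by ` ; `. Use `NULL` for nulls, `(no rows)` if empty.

Partition songs by genre; compute COUNT(*) within each group.
HAVING: keep groups with count ≥ 3.
  blues: ids {12, 13, 27} → COUNT(*)=3
  folk: ids {10, 17, 20} → COUNT(*)=3
  metal: ids {2, 14, 22} → COUNT(*)=3

blues | 3 ; folk | 3 ; metal | 3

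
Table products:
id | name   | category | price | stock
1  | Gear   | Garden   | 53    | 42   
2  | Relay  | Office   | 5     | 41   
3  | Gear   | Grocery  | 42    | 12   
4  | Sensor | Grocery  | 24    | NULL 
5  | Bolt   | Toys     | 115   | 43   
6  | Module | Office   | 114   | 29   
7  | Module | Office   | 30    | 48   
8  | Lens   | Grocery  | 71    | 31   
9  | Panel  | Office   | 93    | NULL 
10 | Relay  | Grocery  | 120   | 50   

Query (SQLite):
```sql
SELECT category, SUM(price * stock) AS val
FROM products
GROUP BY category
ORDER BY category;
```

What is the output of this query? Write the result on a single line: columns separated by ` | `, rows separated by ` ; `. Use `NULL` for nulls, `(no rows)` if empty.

Garden | 2226 ; Grocery | 8705 ; Office | 4951 ; Toys | 4945

For each row compute price * stock.
Group by category; take SUM of the expression per group.
  Garden: ids {1} → SUM(price * stock)=2226
  Grocery: ids {3, 4, 8, 10} → SUM(price * stock)=8705
  Office: ids {2, 6, 7, 9} → SUM(price * stock)=4951
  Toys: ids {5} → SUM(price * stock)=4945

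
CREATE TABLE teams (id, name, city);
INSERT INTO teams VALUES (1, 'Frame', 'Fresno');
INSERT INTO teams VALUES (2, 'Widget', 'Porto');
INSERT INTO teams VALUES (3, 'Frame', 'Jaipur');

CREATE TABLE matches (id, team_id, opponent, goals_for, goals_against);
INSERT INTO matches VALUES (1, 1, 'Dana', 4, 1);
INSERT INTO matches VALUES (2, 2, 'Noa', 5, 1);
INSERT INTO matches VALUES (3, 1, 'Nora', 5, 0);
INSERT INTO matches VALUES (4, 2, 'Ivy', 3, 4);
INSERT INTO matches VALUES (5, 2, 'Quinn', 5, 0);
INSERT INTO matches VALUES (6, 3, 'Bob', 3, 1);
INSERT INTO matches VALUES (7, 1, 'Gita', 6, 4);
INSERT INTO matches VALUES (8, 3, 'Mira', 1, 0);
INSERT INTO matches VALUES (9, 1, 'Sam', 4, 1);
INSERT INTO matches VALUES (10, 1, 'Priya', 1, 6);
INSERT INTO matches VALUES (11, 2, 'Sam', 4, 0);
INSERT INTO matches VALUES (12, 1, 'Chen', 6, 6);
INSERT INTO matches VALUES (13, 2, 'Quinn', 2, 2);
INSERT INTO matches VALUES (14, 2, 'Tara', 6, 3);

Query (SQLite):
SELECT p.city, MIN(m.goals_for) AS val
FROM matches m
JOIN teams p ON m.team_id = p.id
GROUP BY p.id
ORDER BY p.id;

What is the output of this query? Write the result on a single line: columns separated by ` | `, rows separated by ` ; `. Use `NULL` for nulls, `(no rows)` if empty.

Join each matches row to its teams via team_id.
Group joined rows by teams.id; compute MIN(m.goals_for) per group.
  1: ids {1, 3, 7, 9, 10, 12} → MIN(m.goals_for)=1
  2: ids {2, 4, 5, 11, 13, 14} → MIN(m.goals_for)=2
  3: ids {6, 8} → MIN(m.goals_for)=1

Fresno | 1 ; Porto | 2 ; Jaipur | 1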